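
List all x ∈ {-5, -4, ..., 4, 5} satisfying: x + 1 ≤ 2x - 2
Holds for: {3, 4, 5}
Fails for: {-5, -4, -3, -2, -1, 0, 1, 2}

Answer: {3, 4, 5}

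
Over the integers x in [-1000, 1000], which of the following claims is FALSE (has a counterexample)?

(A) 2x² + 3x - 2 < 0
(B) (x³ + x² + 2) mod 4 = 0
(A) x = 1: LHS = 2·1² + 3·1 - 2 = 3; 3 < 0 — FAILS
(B) x = 0: LHS = (0³ + 0² + 2) mod 4 = 2 mod 4 = 2; 2 = 0 — FAILS

Answer: Both A and B are false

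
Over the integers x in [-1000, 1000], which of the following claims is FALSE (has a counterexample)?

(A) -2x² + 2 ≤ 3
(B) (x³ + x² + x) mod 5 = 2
(A) Over all integers in [-1000, 1000], LHS − RHS is largest at x = 0, where it equals -1:
x = 0: LHS = -2·0² + 2 = 2; 2 ≤ 3 — holds
At the ends of the range:
x = -1000: LHS = -2·(-1000)² + 2 = -1999998; -1999998 ≤ 3 — holds
x = 1000: LHS = -2·1000² + 2 = -1999998; -1999998 ≤ 3 — holds
Hence LHS − RHS is never positive, i.e. LHS ≤ RHS throughout, so the relation holds for every integer in [-1000, 1000].

(B) x = 0: LHS = (0³ + 0² + 0) mod 5 = 0 mod 5 = 0; 0 = 2 — FAILS

Only (B) has a counterexample.

Answer: B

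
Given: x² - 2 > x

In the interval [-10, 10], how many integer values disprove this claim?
Counterexamples in [-10, 10]: {-1, 0, 1, 2}.

Counting them gives 4 values.

Answer: 4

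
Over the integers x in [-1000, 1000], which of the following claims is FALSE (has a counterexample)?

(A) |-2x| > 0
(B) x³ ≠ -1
(A) x = 0: LHS = |-2·0| = |0| = 0; 0 > 0 — FAILS
(B) x = -1: LHS = (-1)³ = -1; -1 ≠ -1 — FAILS

Answer: Both A and B are false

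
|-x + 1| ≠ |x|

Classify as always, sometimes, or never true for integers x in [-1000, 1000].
Track d = LHS − RHS over the integers in [-1000, 1000]. Equality would need d = 0, but d changes sign only between consecutive integers, jumping over 0:
x = 0: LHS = |-0 + 1| = |1| = 1, RHS = |0| = 0; 1 ≠ 0 — holds  (d = 1)
x = 1: LHS = |-1 + 1| = |0| = 0, RHS = |1| = 1; 0 ≠ 1 — holds  (d = -1)
Away from these crossings d keeps a constant sign, and checking every integer in [-1000, 1000] confirms d ≠ 0 throughout. Hence the two sides are never equal, so the relation holds for every integer in [-1000, 1000].

No counterexample exists.

Answer: Always true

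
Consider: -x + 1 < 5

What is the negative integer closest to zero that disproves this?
Testing negative integers from -1 downward:
x = -1: LHS = -(-1) + 1 = 2; 2 < 5 — holds
x = -2: LHS = -(-2) + 1 = 3; 3 < 5 — holds
x = -3: LHS = -(-3) + 1 = 4; 4 < 5 — holds
x = -4: LHS = -(-4) + 1 = 5; 5 < 5 — FAILS  ← closest negative counterexample to 0

Answer: x = -4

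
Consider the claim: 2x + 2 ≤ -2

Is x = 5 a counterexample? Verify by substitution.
Substitute x = 5 into the relation:
x = 5: LHS = 2·5 + 2 = 12; 12 ≤ -2 — FAILS

Since the claim fails at x = 5, this value is a counterexample.

Answer: Yes, x = 5 is a counterexample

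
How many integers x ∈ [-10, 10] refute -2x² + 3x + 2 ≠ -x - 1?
Track d = LHS − RHS over the integers in [-10, 10]. Equality would need d = 0, but d changes sign only between consecutive integers, jumping over 0:
x = -1: LHS = -2·(-1)² + 3·(-1) + 2 = -3, RHS = -(-1) - 1 = 0; -3 ≠ 0 — holds  (d = -3)
x = 0: LHS = -2·0² + 3·0 + 2 = 2, RHS = -0 - 1 = -1; 2 ≠ -1 — holds  (d = 3)
x = 2: LHS = -2·2² + 3·2 + 2 = 0, RHS = -2 - 1 = -3; 0 ≠ -3 — holds  (d = 3)
x = 3: LHS = -2·3² + 3·3 + 2 = -7, RHS = -3 - 1 = -4; -7 ≠ -4 — holds  (d = -3)
Away from these crossings d keeps a constant sign, and checking every integer in [-10, 10] confirms d ≠ 0 throughout. Hence the two sides are never equal, so the relation holds for every integer in [-10, 10].

No counterexample appears in that range.

Answer: 0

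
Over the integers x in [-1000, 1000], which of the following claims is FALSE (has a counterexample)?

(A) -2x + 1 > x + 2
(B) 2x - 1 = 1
(A) x = 0: LHS = -2·0 + 1 = 1, RHS = 0 + 2 = 2; 1 > 2 — FAILS
(B) x = 0: LHS = 2·0 - 1 = -1; -1 = 1 — FAILS

Answer: Both A and B are false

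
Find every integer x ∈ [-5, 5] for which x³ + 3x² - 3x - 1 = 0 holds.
Holds for: {1}
Fails for: {-5, -4, -3, -2, -1, 0, 2, 3, 4, 5}

Answer: {1}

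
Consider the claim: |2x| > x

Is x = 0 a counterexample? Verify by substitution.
Substitute x = 0 into the relation:
x = 0: LHS = |2·0| = |0| = 0; 0 > 0 — FAILS

Since the claim fails at x = 0, this value is a counterexample.

Answer: Yes, x = 0 is a counterexample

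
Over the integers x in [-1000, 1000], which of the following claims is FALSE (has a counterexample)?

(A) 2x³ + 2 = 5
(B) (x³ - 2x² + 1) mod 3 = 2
(A) x = 0: LHS = 2·0³ + 2 = 2; 2 = 5 — FAILS
(B) x = 0: LHS = (0³ - 2·0² + 1) mod 3 = 1 mod 3 = 1; 1 = 2 — FAILS

Answer: Both A and B are false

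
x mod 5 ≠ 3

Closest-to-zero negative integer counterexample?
Testing negative integers from -1 downward:
x = -1: LHS = (-1) mod 5 = 4; 4 ≠ 3 — holds
x = -2: LHS = (-2) mod 5 = 3; 3 ≠ 3 — FAILS  ← closest negative counterexample to 0

Answer: x = -2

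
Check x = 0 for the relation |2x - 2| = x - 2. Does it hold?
x = 0: LHS = |2·0 - 2| = |-2| = 2, RHS = 0 - 2 = -2; 2 = -2 — FAILS

The relation fails at x = 0, so x = 0 is a counterexample.

Answer: No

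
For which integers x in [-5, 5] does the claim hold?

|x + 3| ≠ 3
Holds for: {-5, -4, -3, -2, -1, 1, 2, 3, 4, 5}
Fails for: {0}

Answer: {-5, -4, -3, -2, -1, 1, 2, 3, 4, 5}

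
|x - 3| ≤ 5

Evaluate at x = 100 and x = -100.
x = 100: LHS = |100 - 3| = |97| = 97; 97 ≤ 5 — FAILS
x = -100: LHS = |(-100) - 3| = |-103| = 103; 103 ≤ 5 — FAILS

Answer: No, fails for both x = 100 and x = -100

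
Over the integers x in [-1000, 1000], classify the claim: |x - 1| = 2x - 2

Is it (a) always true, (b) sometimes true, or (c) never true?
Holds at x = 1: LHS = |1 - 1| = |0| = 0, RHS = 2·1 - 2 = 0; 0 = 0 — holds
Fails at x = 0: LHS = |0 - 1| = |-1| = 1, RHS = 2·0 - 2 = -2; 1 = -2 — FAILS
It is satisfied by some integers in the range but not all.

Answer: Sometimes true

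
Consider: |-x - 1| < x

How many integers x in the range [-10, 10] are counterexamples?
Counterexamples in [-10, 10]: {-10, -9, -8, -7, -6, -5, -4, -3, -2, -1, 0, 1, 2, 3, 4, 5, 6, 7, 8, 9, 10}.

Counting them gives 21 values.

Answer: 21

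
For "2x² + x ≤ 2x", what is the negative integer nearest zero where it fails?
Testing negative integers from -1 downward:
x = -1: LHS = 2·(-1)² + (-1) = 1, RHS = 2·(-1) = -2; 1 ≤ -2 — FAILS  ← closest negative counterexample to 0

Answer: x = -1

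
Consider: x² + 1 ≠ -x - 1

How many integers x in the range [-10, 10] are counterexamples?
Over all integers in [-10, 10], LHS − RHS is always positive; it is smallest at x = 0, where it equals 2:
x = 0: LHS = 0² + 1 = 1, RHS = -0 - 1 = -1; 1 ≠ -1 — holds
At the ends of the range:
x = -10: LHS = (-10)² + 1 = 101, RHS = -(-10) - 1 = 9; 101 ≠ 9 — holds
x = 10: LHS = 10² + 1 = 101, RHS = -10 - 1 = -11; 101 ≠ -11 — holds
Hence LHS − RHS is never 0, i.e. the two sides are never equal, so the relation holds for every integer in [-10, 10].

No counterexample appears in that range.

Answer: 0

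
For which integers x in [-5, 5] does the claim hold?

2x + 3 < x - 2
Over all integers in [-5, 5], LHS − RHS is smallest at x = -5, where it equals 0:
x = -5: LHS = 2·(-5) + 3 = -7, RHS = (-5) - 2 = -7; -7 < -7 — FAILS
At the ends of the range:
x = 5: LHS = 2·5 + 3 = 13, RHS = 5 - 2 = 3; 13 < 3 — FAILS
Hence LHS − RHS is never negative, i.e. LHS ≥ RHS throughout, so the claimed relation (<) fails for every integer in [-5, 5].

Answer: None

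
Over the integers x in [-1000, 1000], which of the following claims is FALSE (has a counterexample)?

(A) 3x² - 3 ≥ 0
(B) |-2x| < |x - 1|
(A) x = 0: LHS = 3·0² - 3 = -3; -3 ≥ 0 — FAILS
(B) x = 1: LHS = |-2·1| = |-2| = 2, RHS = |1 - 1| = |0| = 0; 2 < 0 — FAILS

Answer: Both A and B are false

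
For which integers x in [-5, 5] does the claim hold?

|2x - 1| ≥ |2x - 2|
Holds for: {1, 2, 3, 4, 5}
Fails for: {-5, -4, -3, -2, -1, 0}

Answer: {1, 2, 3, 4, 5}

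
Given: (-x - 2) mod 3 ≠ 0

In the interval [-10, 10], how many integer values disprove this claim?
Counterexamples in [-10, 10]: {-8, -5, -2, 1, 4, 7, 10}.

Counting them gives 7 values.

Answer: 7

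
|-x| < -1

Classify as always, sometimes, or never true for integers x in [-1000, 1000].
An absolute value is never negative, so the left side is ≥ 0 for every x, while the right side is -1. Tightest case in [-1000, 1000] is x = 0:
x = 0: LHS = |-0| = |0| = 0; 0 < -1 — FAILS
Hence LHS − RHS is never negative, i.e. LHS ≥ RHS throughout, so the claimed relation (<) fails for every integer in [-1000, 1000].

No integer in the range satisfies it.

Answer: Never true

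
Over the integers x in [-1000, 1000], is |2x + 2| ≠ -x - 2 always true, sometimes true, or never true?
Over all integers in [-1000, 1000], LHS − RHS is always positive; it is smallest at x = -1, where it equals 1:
x = -1: LHS = |2·(-1) + 2| = |0| = 0, RHS = -(-1) - 2 = -1; 0 ≠ -1 — holds
At the ends of the range:
x = -1000: LHS = |2·(-1000) + 2| = |-1998| = 1998, RHS = -(-1000) - 2 = 998; 1998 ≠ 998 — holds
x = 1000: LHS = |2·1000 + 2| = |2002| = 2002, RHS = -1000 - 2 = -1002; 2002 ≠ -1002 — holds
Hence LHS − RHS is never 0, i.e. the two sides are never equal, so the relation holds for every integer in [-1000, 1000].

No counterexample exists.

Answer: Always true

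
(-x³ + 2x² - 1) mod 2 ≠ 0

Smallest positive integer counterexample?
Testing positive integers:
x = 1: LHS = (-1³ + 2·1² - 1) mod 2 = 0 mod 2 = 0; 0 ≠ 0 — FAILS  ← smallest positive counterexample

Answer: x = 1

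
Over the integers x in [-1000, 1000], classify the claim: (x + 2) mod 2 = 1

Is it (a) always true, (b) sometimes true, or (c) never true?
Holds at x = 1: LHS = (1 + 2) mod 2 = 3 mod 2 = 1; 1 = 1 — holds
Fails at x = 0: LHS = (0 + 2) mod 2 = 2 mod 2 = 0; 0 = 1 — FAILS
It is satisfied by some integers in the range but not all.

Answer: Sometimes true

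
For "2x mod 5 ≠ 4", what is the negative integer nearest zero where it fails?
Testing negative integers from -1 downward:
x = -1: LHS = (2·(-1)) mod 5 = (-2) mod 5 = 3; 3 ≠ 4 — holds
x = -2: LHS = (2·(-2)) mod 5 = (-4) mod 5 = 1; 1 ≠ 4 — holds
x = -3: LHS = (2·(-3)) mod 5 = (-6) mod 5 = 4; 4 ≠ 4 — FAILS  ← closest negative counterexample to 0

Answer: x = -3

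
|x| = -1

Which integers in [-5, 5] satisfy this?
An absolute value is never negative, so the left side is ≥ 0 for every x, while the right side is -1. Tightest case in [-5, 5] is x = 0:
x = 0: LHS = |0| = 0; 0 = -1 — FAILS
Hence LHS − RHS is never 0, i.e. the two sides are never equal, so the claimed relation (=) fails for every integer in [-5, 5].

Answer: None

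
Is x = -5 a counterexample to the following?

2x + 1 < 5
Substitute x = -5 into the relation:
x = -5: LHS = 2·(-5) + 1 = -9; -9 < 5 — holds

The claim holds here, so x = -5 is not a counterexample. (A counterexample exists elsewhere, e.g. x = 2.)

Answer: No, x = -5 is not a counterexample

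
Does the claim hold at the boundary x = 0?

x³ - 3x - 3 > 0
x = 0: LHS = 0³ - 3·0 - 3 = -3; -3 > 0 — FAILS

The relation fails at x = 0, so x = 0 is a counterexample.

Answer: No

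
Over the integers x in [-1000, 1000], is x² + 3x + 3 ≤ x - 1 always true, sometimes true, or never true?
Over all integers in [-1000, 1000], LHS − RHS is smallest at x = -1, where it equals 3:
x = -1: LHS = (-1)² + 3·(-1) + 3 = 1, RHS = (-1) - 1 = -2; 1 ≤ -2 — FAILS
At the ends of the range:
x = -1000: LHS = (-1000)² + 3·(-1000) + 3 = 997003, RHS = (-1000) - 1 = -1001; 997003 ≤ -1001 — FAILS
x = 1000: LHS = 1000² + 3·1000 + 3 = 1003003, RHS = 1000 - 1 = 999; 1003003 ≤ 999 — FAILS
Hence LHS − RHS is never zero or negative, i.e. LHS > RHS throughout, so the claimed relation (≤) fails for every integer in [-1000, 1000].

No integer in the range satisfies it.

Answer: Never true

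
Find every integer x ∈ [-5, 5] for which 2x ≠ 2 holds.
Holds for: {-5, -4, -3, -2, -1, 0, 2, 3, 4, 5}
Fails for: {1}

Answer: {-5, -4, -3, -2, -1, 0, 2, 3, 4, 5}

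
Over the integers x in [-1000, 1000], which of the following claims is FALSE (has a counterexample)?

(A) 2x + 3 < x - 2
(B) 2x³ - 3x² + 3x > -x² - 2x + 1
(A) x = 0: LHS = 2·0 + 3 = 3, RHS = 0 - 2 = -2; 3 < -2 — FAILS
(B) x = 0: LHS = 2·0³ - 3·0² + 3·0 = 0, RHS = -0² - 2·0 + 1 = 1; 0 > 1 — FAILS

Answer: Both A and B are false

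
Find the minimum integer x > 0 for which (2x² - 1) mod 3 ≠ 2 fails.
Testing positive integers:
x = 1: LHS = (2·1² - 1) mod 3 = 1 mod 3 = 1; 1 ≠ 2 — holds
x = 2: LHS = (2·2² - 1) mod 3 = 7 mod 3 = 1; 1 ≠ 2 — holds
x = 3: LHS = (2·3² - 1) mod 3 = 17 mod 3 = 2; 2 ≠ 2 — FAILS  ← smallest positive counterexample

Answer: x = 3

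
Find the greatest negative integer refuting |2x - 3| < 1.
Testing negative integers from -1 downward:
x = -1: LHS = |2·(-1) - 3| = |-5| = 5; 5 < 1 — FAILS  ← closest negative counterexample to 0

Answer: x = -1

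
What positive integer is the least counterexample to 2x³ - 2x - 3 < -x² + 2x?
Testing positive integers:
x = 1: LHS = 2·1³ - 2·1 - 3 = -3, RHS = -1² + 2·1 = 1; -3 < 1 — holds
x = 2: LHS = 2·2³ - 2·2 - 3 = 9, RHS = -2² + 2·2 = 0; 9 < 0 — FAILS  ← smallest positive counterexample

Answer: x = 2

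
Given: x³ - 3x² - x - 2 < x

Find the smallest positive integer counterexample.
Testing positive integers:
x = 1: LHS = 1³ - 3·1² - 1 - 2 = -5; -5 < 1 — holds
x = 2: LHS = 2³ - 3·2² - 2 - 2 = -8; -8 < 2 — holds
x = 3: LHS = 3³ - 3·3² - 3 - 2 = -5; -5 < 3 — holds
x = 4: LHS = 4³ - 3·4² - 4 - 2 = 10; 10 < 4 — FAILS  ← smallest positive counterexample

Answer: x = 4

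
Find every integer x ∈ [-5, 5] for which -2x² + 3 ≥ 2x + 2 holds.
Holds for: {-1, 0}
Fails for: {-5, -4, -3, -2, 1, 2, 3, 4, 5}

Answer: {-1, 0}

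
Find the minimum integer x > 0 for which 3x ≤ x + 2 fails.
Testing positive integers:
x = 1: LHS = 3·1 = 3, RHS = 1 + 2 = 3; 3 ≤ 3 — holds
x = 2: LHS = 3·2 = 6, RHS = 2 + 2 = 4; 6 ≤ 4 — FAILS  ← smallest positive counterexample

Answer: x = 2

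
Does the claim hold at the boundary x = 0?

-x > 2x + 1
x = 0: LHS = -0 = 0, RHS = 2·0 + 1 = 1; 0 > 1 — FAILS

The relation fails at x = 0, so x = 0 is a counterexample.

Answer: No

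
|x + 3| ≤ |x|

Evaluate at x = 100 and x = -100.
x = 100: LHS = |100 + 3| = |103| = 103, RHS = |100| = 100; 103 ≤ 100 — FAILS
x = -100: LHS = |(-100) + 3| = |-97| = 97, RHS = |-100| = 100; 97 ≤ 100 — holds

Answer: Partially: fails for x = 100, holds for x = -100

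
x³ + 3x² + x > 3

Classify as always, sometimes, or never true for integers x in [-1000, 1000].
Holds at x = 1: LHS = 1³ + 3·1² + 1 = 5; 5 > 3 — holds
Fails at x = 0: LHS = 0³ + 3·0² + 0 = 0; 0 > 3 — FAILS
It is satisfied by some integers in the range but not all.

Answer: Sometimes true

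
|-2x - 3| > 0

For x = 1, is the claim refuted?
Substitute x = 1 into the relation:
x = 1: LHS = |-2·1 - 3| = |-5| = 5; 5 > 0 — holds

The relation holds at x = 1, so it is not a counterexample.

Answer: No, x = 1 is not a counterexample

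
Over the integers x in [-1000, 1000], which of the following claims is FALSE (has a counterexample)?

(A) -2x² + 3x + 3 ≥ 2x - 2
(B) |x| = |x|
(A) x = 2: LHS = -2·2² + 3·2 + 3 = 1, RHS = 2·2 - 2 = 2; 1 ≥ 2 — FAILS

(B) LHS − RHS = 0 at every integer in [-1000, 1000]; the two sides always agree. For instance:
x = -1000: LHS = |-1000| = 1000, RHS = |-1000| = 1000; 1000 = 1000 — holds
x = 0: LHS = |0| = 0, RHS = |0| = 0; 0 = 0 — holds
x = 1000: LHS = |1000| = 1000, RHS = |1000| = 1000; 1000 = 1000 — holds
The sides are never unequal, so the relation holds for every integer in [-1000, 1000].

Only (A) has a counterexample.

Answer: A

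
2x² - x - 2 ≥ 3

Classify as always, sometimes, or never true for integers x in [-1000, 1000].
Holds at x = 2: LHS = 2·2² - 2 - 2 = 4; 4 ≥ 3 — holds
Fails at x = 0: LHS = 2·0² - 0 - 2 = -2; -2 ≥ 3 — FAILS
It is satisfied by some integers in the range but not all.

Answer: Sometimes true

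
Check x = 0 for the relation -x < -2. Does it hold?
x = 0: LHS = -0 = 0; 0 < -2 — FAILS

The relation fails at x = 0, so x = 0 is a counterexample.

Answer: No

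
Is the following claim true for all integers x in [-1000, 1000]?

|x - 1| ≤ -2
The claim fails at x = 0:
x = 0: LHS = |0 - 1| = |-1| = 1; 1 ≤ -2 — FAILS

Because a single integer refutes it, the statement is false.

Answer: False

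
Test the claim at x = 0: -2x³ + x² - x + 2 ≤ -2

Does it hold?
x = 0: LHS = -2·0³ + 0² - 0 + 2 = 2; 2 ≤ -2 — FAILS

The relation fails at x = 0, so x = 0 is a counterexample.

Answer: No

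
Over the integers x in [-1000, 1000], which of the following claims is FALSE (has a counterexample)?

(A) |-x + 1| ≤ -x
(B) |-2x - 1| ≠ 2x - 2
(A) x = 0: LHS = |-0 + 1| = |1| = 1, RHS = -0 = 0; 1 ≤ 0 — FAILS

(B) Over all integers in [-1000, 1000], LHS − RHS is always positive; it is smallest at x = 0, where it equals 3:
x = 0: LHS = |-2·0 - 1| = |-1| = 1, RHS = 2·0 - 2 = -2; 1 ≠ -2 — holds
At the ends of the range:
x = -1000: LHS = |-2·(-1000) - 1| = |1999| = 1999, RHS = 2·(-1000) - 2 = -2002; 1999 ≠ -2002 — holds
x = 1000: LHS = |-2·1000 - 1| = |-2001| = 2001, RHS = 2·1000 - 2 = 1998; 2001 ≠ 1998 — holds
Hence LHS − RHS is never 0, i.e. the two sides are never equal, so the relation holds for every integer in [-1000, 1000].

Only (A) has a counterexample.

Answer: A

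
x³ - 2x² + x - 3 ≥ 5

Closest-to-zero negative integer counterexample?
Testing negative integers from -1 downward:
x = -1: LHS = (-1)³ - 2·(-1)² + (-1) - 3 = -7; -7 ≥ 5 — FAILS  ← closest negative counterexample to 0

Answer: x = -1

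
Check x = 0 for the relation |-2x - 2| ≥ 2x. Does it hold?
x = 0: LHS = |-2·0 - 2| = |-2| = 2, RHS = 2·0 = 0; 2 ≥ 0 — holds

The relation is satisfied at x = 0.

Answer: Yes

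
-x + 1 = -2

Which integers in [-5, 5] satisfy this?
Holds for: {3}
Fails for: {-5, -4, -3, -2, -1, 0, 1, 2, 4, 5}

Answer: {3}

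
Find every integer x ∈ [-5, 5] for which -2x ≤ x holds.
Holds for: {0, 1, 2, 3, 4, 5}
Fails for: {-5, -4, -3, -2, -1}

Answer: {0, 1, 2, 3, 4, 5}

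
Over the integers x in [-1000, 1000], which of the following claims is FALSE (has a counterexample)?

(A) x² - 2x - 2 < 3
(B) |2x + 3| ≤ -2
(A) x = -2: LHS = (-2)² - 2·(-2) - 2 = 6; 6 < 3 — FAILS
(B) x = 0: LHS = |2·0 + 3| = |3| = 3; 3 ≤ -2 — FAILS

Answer: Both A and B are false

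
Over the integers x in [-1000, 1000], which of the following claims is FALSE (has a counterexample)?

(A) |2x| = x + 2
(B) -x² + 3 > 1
(A) x = 0: LHS = |2·0| = |0| = 0, RHS = 0 + 2 = 2; 0 = 2 — FAILS
(B) x = 2: LHS = -2² + 3 = -1; -1 > 1 — FAILS

Answer: Both A and B are false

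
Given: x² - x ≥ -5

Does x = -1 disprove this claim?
Substitute x = -1 into the relation:
x = -1: LHS = (-1)² - (-1) = 2; 2 ≥ -5 — holds

The relation holds at x = -1, so it is not a counterexample.

Answer: No, x = -1 is not a counterexample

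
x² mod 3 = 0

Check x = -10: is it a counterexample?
Substitute x = -10 into the relation:
x = -10: LHS = ((-10)²) mod 3 = 100 mod 3 = 1; 1 = 0 — FAILS

Since the claim fails at x = -10, this value is a counterexample.

Answer: Yes, x = -10 is a counterexample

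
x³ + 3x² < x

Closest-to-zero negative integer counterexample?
Testing negative integers from -1 downward:
x = -1: LHS = (-1)³ + 3·(-1)² = 2; 2 < -1 — FAILS  ← closest negative counterexample to 0

Answer: x = -1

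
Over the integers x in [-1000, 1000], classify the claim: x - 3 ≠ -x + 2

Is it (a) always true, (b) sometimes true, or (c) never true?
Track d = LHS − RHS over the integers in [-1000, 1000]. Equality would need d = 0, but d changes sign only between consecutive integers, jumping over 0:
x = 2: LHS = 2 - 3 = -1, RHS = -2 + 2 = 0; -1 ≠ 0 — holds  (d = -1)
x = 3: LHS = 3 - 3 = 0, RHS = -3 + 2 = -1; 0 ≠ -1 — holds  (d = 1)
Away from these crossings d keeps a constant sign, and checking every integer in [-1000, 1000] confirms d ≠ 0 throughout. Hence the two sides are never equal, so the relation holds for every integer in [-1000, 1000].

No counterexample exists.

Answer: Always true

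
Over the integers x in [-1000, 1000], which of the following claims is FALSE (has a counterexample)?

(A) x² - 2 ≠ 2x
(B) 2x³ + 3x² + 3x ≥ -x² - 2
(A) Track d = LHS − RHS over the integers in [-1000, 1000]. Equality would need d = 0, but d changes sign only between consecutive integers, jumping over 0:
x = -1: LHS = (-1)² - 2 = -1, RHS = 2·(-1) = -2; -1 ≠ -2 — holds  (d = 1)
x = 0: LHS = 0² - 2 = -2, RHS = 2·0 = 0; -2 ≠ 0 — holds  (d = -2)
x = 2: LHS = 2² - 2 = 2, RHS = 2·2 = 4; 2 ≠ 4 — holds  (d = -2)
x = 3: LHS = 3² - 2 = 7, RHS = 2·3 = 6; 7 ≠ 6 — holds  (d = 1)
Away from these crossings d keeps a constant sign, and checking every integer in [-1000, 1000] confirms d ≠ 0 throughout. Hence the two sides are never equal, so the relation holds for every integer in [-1000, 1000].

(B) x = -2: LHS = 2·(-2)³ + 3·(-2)² + 3·(-2) = -10, RHS = -(-2)² - 2 = -6; -10 ≥ -6 — FAILS

Only (B) has a counterexample.

Answer: B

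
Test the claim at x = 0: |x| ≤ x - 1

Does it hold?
x = 0: LHS = |0| = 0, RHS = 0 - 1 = -1; 0 ≤ -1 — FAILS

The relation fails at x = 0, so x = 0 is a counterexample.

Answer: No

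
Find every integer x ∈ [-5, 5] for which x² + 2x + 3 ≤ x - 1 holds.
Over all integers in [-5, 5], LHS − RHS is smallest at x = 0, where it equals 4:
x = 0: LHS = 0² + 2·0 + 3 = 3, RHS = 0 - 1 = -1; 3 ≤ -1 — FAILS
At the ends of the range:
x = -5: LHS = (-5)² + 2·(-5) + 3 = 18, RHS = (-5) - 1 = -6; 18 ≤ -6 — FAILS
x = 5: LHS = 5² + 2·5 + 3 = 38, RHS = 5 - 1 = 4; 38 ≤ 4 — FAILS
Hence LHS − RHS is never zero or negative, i.e. LHS > RHS throughout, so the claimed relation (≤) fails for every integer in [-5, 5].

Answer: None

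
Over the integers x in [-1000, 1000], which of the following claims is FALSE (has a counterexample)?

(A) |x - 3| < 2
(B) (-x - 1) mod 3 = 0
(A) x = 0: LHS = |0 - 3| = |-3| = 3; 3 < 2 — FAILS
(B) x = 0: LHS = (-0 - 1) mod 3 = (-1) mod 3 = 2; 2 = 0 — FAILS

Answer: Both A and B are false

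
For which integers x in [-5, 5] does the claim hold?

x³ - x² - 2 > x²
Holds for: {3, 4, 5}
Fails for: {-5, -4, -3, -2, -1, 0, 1, 2}

Answer: {3, 4, 5}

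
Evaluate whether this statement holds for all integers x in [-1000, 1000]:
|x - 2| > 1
The claim fails at x = 1:
x = 1: LHS = |1 - 2| = |-1| = 1; 1 > 1 — FAILS

Because a single integer refutes it, the statement is false.

Answer: False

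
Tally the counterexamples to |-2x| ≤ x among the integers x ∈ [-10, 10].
Counterexamples in [-10, 10]: {-10, -9, -8, -7, -6, -5, -4, -3, -2, -1, 1, 2, 3, 4, 5, 6, 7, 8, 9, 10}.

Counting them gives 20 values.

Answer: 20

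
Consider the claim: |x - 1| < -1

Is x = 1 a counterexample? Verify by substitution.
Substitute x = 1 into the relation:
x = 1: LHS = |1 - 1| = |0| = 0; 0 < -1 — FAILS

Since the claim fails at x = 1, this value is a counterexample.

Answer: Yes, x = 1 is a counterexample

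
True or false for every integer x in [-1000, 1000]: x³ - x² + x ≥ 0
The claim fails at x = -1:
x = -1: LHS = (-1)³ - (-1)² + (-1) = -3; -3 ≥ 0 — FAILS

Because a single integer refutes it, the statement is false.

Answer: False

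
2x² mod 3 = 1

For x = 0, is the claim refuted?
Substitute x = 0 into the relation:
x = 0: LHS = (2·0²) mod 3 = 0 mod 3 = 0; 0 = 1 — FAILS

Since the claim fails at x = 0, this value is a counterexample.

Answer: Yes, x = 0 is a counterexample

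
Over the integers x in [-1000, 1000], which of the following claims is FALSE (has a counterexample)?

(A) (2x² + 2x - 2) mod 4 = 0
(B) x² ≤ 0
(A) x = 0: LHS = (2·0² + 2·0 - 2) mod 4 = (-2) mod 4 = 2; 2 = 0 — FAILS
(B) x = 1: LHS = 1² = 1; 1 ≤ 0 — FAILS

Answer: Both A and B are false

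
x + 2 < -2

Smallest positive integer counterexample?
Testing positive integers:
x = 1: LHS = 1 + 2 = 3; 3 < -2 — FAILS  ← smallest positive counterexample

Answer: x = 1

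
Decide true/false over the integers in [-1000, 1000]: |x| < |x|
The claim fails at x = 0:
x = 0: LHS = |0| = 0, RHS = |0| = 0; 0 < 0 — FAILS

Because a single integer refutes it, the statement is false.

Answer: False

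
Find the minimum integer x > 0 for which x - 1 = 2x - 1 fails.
Testing positive integers:
x = 1: LHS = 1 - 1 = 0, RHS = 2·1 - 1 = 1; 0 = 1 — FAILS  ← smallest positive counterexample

Answer: x = 1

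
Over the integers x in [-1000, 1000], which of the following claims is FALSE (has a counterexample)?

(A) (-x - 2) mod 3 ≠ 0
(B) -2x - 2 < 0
(A) x = 1: LHS = (-1 - 2) mod 3 = (-3) mod 3 = 0; 0 ≠ 0 — FAILS
(B) x = -1: LHS = -2·(-1) - 2 = 0; 0 < 0 — FAILS

Answer: Both A and B are false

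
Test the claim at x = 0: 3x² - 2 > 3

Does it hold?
x = 0: LHS = 3·0² - 2 = -2; -2 > 3 — FAILS

The relation fails at x = 0, so x = 0 is a counterexample.

Answer: No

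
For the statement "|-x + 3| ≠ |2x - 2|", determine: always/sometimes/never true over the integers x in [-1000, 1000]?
Holds at x = 0: LHS = |-0 + 3| = |3| = 3, RHS = |2·0 - 2| = |-2| = 2; 3 ≠ 2 — holds
Fails at x = -1: LHS = |-(-1) + 3| = |4| = 4, RHS = |2·(-1) - 2| = |-4| = 4; 4 ≠ 4 — FAILS
It is satisfied by some integers in the range but not all.

Answer: Sometimes true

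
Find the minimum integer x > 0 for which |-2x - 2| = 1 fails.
Testing positive integers:
x = 1: LHS = |-2·1 - 2| = |-4| = 4; 4 = 1 — FAILS  ← smallest positive counterexample

Answer: x = 1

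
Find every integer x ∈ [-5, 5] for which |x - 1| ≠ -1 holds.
An absolute value is never negative, so the left side is ≥ 0 for every x, while the right side is -1. Tightest case in [-5, 5] is x = 1:
x = 1: LHS = |1 - 1| = |0| = 0; 0 ≠ -1 — holds
Hence LHS − RHS is never 0, i.e. the two sides are never equal, so the relation holds for every integer in [-5, 5].

Answer: All integers in [-5, 5]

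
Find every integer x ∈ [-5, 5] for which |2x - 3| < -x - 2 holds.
Over all integers in [-5, 5], LHS − RHS is smallest at x = 1, where it equals 4:
x = 1: LHS = |2·1 - 3| = |-1| = 1, RHS = -1 - 2 = -3; 1 < -3 — FAILS
At the ends of the range:
x = -5: LHS = |2·(-5) - 3| = |-13| = 13, RHS = -(-5) - 2 = 3; 13 < 3 — FAILS
x = 5: LHS = |2·5 - 3| = |7| = 7, RHS = -5 - 2 = -7; 7 < -7 — FAILS
Hence LHS − RHS is never negative, i.e. LHS ≥ RHS throughout, so the claimed relation (<) fails for every integer in [-5, 5].

Answer: None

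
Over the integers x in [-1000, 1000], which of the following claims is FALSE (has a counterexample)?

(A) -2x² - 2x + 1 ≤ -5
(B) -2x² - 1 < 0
(A) x = 0: LHS = -2·0² - 2·0 + 1 = 1; 1 ≤ -5 — FAILS

(B) Over all integers in [-1000, 1000], LHS − RHS is largest at x = 0, where it equals -1:
x = 0: LHS = -2·0² - 1 = -1; -1 < 0 — holds
At the ends of the range:
x = -1000: LHS = -2·(-1000)² - 1 = -2000001; -2000001 < 0 — holds
x = 1000: LHS = -2·1000² - 1 = -2000001; -2000001 < 0 — holds
Hence LHS − RHS is never zero or positive, i.e. LHS < RHS throughout, so the relation holds for every integer in [-1000, 1000].

Only (A) has a counterexample.

Answer: A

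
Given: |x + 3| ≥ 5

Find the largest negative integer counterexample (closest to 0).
Testing negative integers from -1 downward:
x = -1: LHS = |(-1) + 3| = |2| = 2; 2 ≥ 5 — FAILS  ← closest negative counterexample to 0

Answer: x = -1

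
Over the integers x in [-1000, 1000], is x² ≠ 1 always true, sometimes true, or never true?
Holds at x = 0: LHS = 0² = 0; 0 ≠ 1 — holds
Fails at x = 1: LHS = 1² = 1; 1 ≠ 1 — FAILS
It is satisfied by some integers in the range but not all.

Answer: Sometimes true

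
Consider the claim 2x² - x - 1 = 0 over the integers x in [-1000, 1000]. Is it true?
The claim fails at x = 0:
x = 0: LHS = 2·0² - 0 - 1 = -1; -1 = 0 — FAILS

Because a single integer refutes it, the statement is false.

Answer: False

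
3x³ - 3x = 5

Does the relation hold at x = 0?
x = 0: LHS = 3·0³ - 3·0 = 0; 0 = 5 — FAILS

The relation fails at x = 0, so x = 0 is a counterexample.

Answer: No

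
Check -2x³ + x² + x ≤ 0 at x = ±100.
x = 100: LHS = -2·100³ + 100² + 100 = -1989900; -1989900 ≤ 0 — holds
x = -100: LHS = -2·(-100)³ + (-100)² + (-100) = 2009900; 2009900 ≤ 0 — FAILS

Answer: Partially: holds for x = 100, fails for x = -100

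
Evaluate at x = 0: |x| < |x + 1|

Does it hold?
x = 0: LHS = |0| = 0, RHS = |0 + 1| = |1| = 1; 0 < 1 — holds

The relation is satisfied at x = 0.

Answer: Yes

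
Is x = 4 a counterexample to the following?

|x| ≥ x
Substitute x = 4 into the relation:
x = 4: LHS = |4| = 4; 4 ≥ 4 — holds

The relation holds at x = 4, so it is not a counterexample.

Answer: No, x = 4 is not a counterexample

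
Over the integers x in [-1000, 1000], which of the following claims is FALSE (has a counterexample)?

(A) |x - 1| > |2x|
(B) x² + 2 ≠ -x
(A) x = 1: LHS = |1 - 1| = |0| = 0, RHS = |2·1| = |2| = 2; 0 > 2 — FAILS

(B) Over all integers in [-1000, 1000], LHS − RHS is always positive; it is smallest at x = 0, where it equals 2:
x = 0: LHS = 0² + 2 = 2, RHS = -0 = 0; 2 ≠ 0 — holds
At the ends of the range:
x = -1000: LHS = (-1000)² + 2 = 1000002, RHS = -(-1000) = 1000; 1000002 ≠ 1000 — holds
x = 1000: LHS = 1000² + 2 = 1000002; 1000002 ≠ -1000 — holds
Hence LHS − RHS is never 0, i.e. the two sides are never equal, so the relation holds for every integer in [-1000, 1000].

Only (A) has a counterexample.

Answer: A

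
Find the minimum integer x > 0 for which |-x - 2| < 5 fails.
Testing positive integers:
x = 1: LHS = |-1 - 2| = |-3| = 3; 3 < 5 — holds
x = 2: LHS = |-2 - 2| = |-4| = 4; 4 < 5 — holds
x = 3: LHS = |-3 - 2| = |-5| = 5; 5 < 5 — FAILS  ← smallest positive counterexample

Answer: x = 3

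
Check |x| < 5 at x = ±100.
x = 100: LHS = |100| = 100; 100 < 5 — FAILS
x = -100: LHS = |-100| = 100; 100 < 5 — FAILS

Answer: No, fails for both x = 100 and x = -100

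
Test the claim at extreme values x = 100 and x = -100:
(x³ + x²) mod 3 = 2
x = 100: LHS = (100³ + 100²) mod 3 = 1010000 mod 3 = 2; 2 = 2 — holds
x = -100: LHS = ((-100)³ + (-100)²) mod 3 = (-990000) mod 3 = 0; 0 = 2 — FAILS

Answer: Partially: holds for x = 100, fails for x = -100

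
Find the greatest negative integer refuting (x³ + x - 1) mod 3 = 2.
Testing negative integers from -1 downward:
x = -1: LHS = ((-1)³ + (-1) - 1) mod 3 = (-3) mod 3 = 0; 0 = 2 — FAILS  ← closest negative counterexample to 0

Answer: x = -1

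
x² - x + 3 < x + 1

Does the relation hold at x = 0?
x = 0: LHS = 0² - 0 + 3 = 3, RHS = 0 + 1 = 1; 3 < 1 — FAILS

The relation fails at x = 0, so x = 0 is a counterexample.

Answer: No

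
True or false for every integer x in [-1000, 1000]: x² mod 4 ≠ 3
For a polynomial with integer coefficients, its value mod 4 depends only on x mod 4, so it suffices to check one representative of each residue class, x = 0, 1, 2, 3:
x = 0: LHS = (0²) mod 4 = 0 mod 4 = 0; 0 ≠ 3 — holds
x = 1: LHS = (1²) mod 4 = 1 mod 4 = 1; 1 ≠ 3 — holds
x = 2: LHS = (2²) mod 4 = 4 mod 4 = 0; 0 ≠ 3 — holds
x = 3: LHS = (3²) mod 4 = 9 mod 4 = 1; 1 ≠ 3 — holds
The relation holds in every residue class, so the relation holds for every integer in [-1000, 1000].

No counterexample exists.

Answer: True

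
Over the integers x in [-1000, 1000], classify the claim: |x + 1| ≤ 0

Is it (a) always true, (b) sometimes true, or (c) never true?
Holds at x = -1: LHS = |(-1) + 1| = |0| = 0; 0 ≤ 0 — holds
Fails at x = 0: LHS = |0 + 1| = |1| = 1; 1 ≤ 0 — FAILS
It is satisfied by some integers in the range but not all.

Answer: Sometimes true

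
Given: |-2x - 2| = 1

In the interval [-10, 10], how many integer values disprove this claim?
Counterexamples in [-10, 10]: {-10, -9, -8, -7, -6, -5, -4, -3, -2, -1, 0, 1, 2, 3, 4, 5, 6, 7, 8, 9, 10}.

Counting them gives 21 values.

Answer: 21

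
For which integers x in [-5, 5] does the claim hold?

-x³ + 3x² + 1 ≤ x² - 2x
Holds for: {3, 4, 5}
Fails for: {-5, -4, -3, -2, -1, 0, 1, 2}

Answer: {3, 4, 5}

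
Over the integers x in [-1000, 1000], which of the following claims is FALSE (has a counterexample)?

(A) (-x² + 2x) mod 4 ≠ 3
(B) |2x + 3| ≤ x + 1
(A) For a polynomial with integer coefficients, its value mod 4 depends only on x mod 4, so it suffices to check one representative of each residue class, x = 0, 1, 2, 3:
x = 0: LHS = (-0² + 2·0) mod 4 = 0 mod 4 = 0; 0 ≠ 3 — holds
x = 1: LHS = (-1² + 2·1) mod 4 = 1 mod 4 = 1; 1 ≠ 3 — holds
x = 2: LHS = (-2² + 2·2) mod 4 = 0 mod 4 = 0; 0 ≠ 3 — holds
x = 3: LHS = (-3² + 2·3) mod 4 = (-3) mod 4 = 1; 1 ≠ 3 — holds
The relation holds in every residue class, so the relation holds for every integer in [-1000, 1000].

(B) x = 0: LHS = |2·0 + 3| = |3| = 3, RHS = 0 + 1 = 1; 3 ≤ 1 — FAILS

Only (B) has a counterexample.

Answer: B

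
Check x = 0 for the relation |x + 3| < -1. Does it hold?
x = 0: LHS = |0 + 3| = |3| = 3; 3 < -1 — FAILS

The relation fails at x = 0, so x = 0 is a counterexample.

Answer: No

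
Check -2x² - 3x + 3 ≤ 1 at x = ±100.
x = 100: LHS = -2·100² - 3·100 + 3 = -20297; -20297 ≤ 1 — holds
x = -100: LHS = -2·(-100)² - 3·(-100) + 3 = -19697; -19697 ≤ 1 — holds

Answer: Yes, holds for both x = 100 and x = -100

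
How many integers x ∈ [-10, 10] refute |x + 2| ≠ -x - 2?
Counterexamples in [-10, 10]: {-10, -9, -8, -7, -6, -5, -4, -3, -2}.

Counting them gives 9 values.

Answer: 9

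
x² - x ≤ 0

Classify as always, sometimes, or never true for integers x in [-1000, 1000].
Holds at x = 0: LHS = 0² - 0 = 0; 0 ≤ 0 — holds
Fails at x = -1: LHS = (-1)² - (-1) = 2; 2 ≤ 0 — FAILS
It is satisfied by some integers in the range but not all.

Answer: Sometimes true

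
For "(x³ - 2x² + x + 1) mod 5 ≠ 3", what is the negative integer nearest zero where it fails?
Testing negative integers from -1 downward:
x = -1: LHS = ((-1)³ - 2·(-1)² + (-1) + 1) mod 5 = (-3) mod 5 = 2; 2 ≠ 3 — holds
x = -2: LHS = ((-2)³ - 2·(-2)² + (-2) + 1) mod 5 = (-17) mod 5 = 3; 3 ≠ 3 — FAILS  ← closest negative counterexample to 0

Answer: x = -2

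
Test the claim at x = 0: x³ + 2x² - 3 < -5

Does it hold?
x = 0: LHS = 0³ + 2·0² - 3 = -3; -3 < -5 — FAILS

The relation fails at x = 0, so x = 0 is a counterexample.

Answer: No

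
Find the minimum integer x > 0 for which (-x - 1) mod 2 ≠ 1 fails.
Testing positive integers:
x = 1: LHS = (-1 - 1) mod 2 = (-2) mod 2 = 0; 0 ≠ 1 — holds
x = 2: LHS = (-2 - 1) mod 2 = (-3) mod 2 = 1; 1 ≠ 1 — FAILS  ← smallest positive counterexample

Answer: x = 2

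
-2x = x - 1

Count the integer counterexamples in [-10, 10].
Counterexamples in [-10, 10]: {-10, -9, -8, -7, -6, -5, -4, -3, -2, -1, 0, 1, 2, 3, 4, 5, 6, 7, 8, 9, 10}.

Counting them gives 21 values.

Answer: 21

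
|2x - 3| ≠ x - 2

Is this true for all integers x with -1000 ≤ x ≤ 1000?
Over all integers in [-1000, 1000], LHS − RHS is always positive; it is smallest at x = 2, where it equals 1:
x = 2: LHS = |2·2 - 3| = |1| = 1, RHS = 2 - 2 = 0; 1 ≠ 0 — holds
At the ends of the range:
x = -1000: LHS = |2·(-1000) - 3| = |-2003| = 2003, RHS = (-1000) - 2 = -1002; 2003 ≠ -1002 — holds
x = 1000: LHS = |2·1000 - 3| = |1997| = 1997, RHS = 1000 - 2 = 998; 1997 ≠ 998 — holds
Hence LHS − RHS is never 0, i.e. the two sides are never equal, so the relation holds for every integer in [-1000, 1000].

No counterexample exists.

Answer: True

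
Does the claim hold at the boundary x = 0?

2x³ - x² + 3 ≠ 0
x = 0: LHS = 2·0³ - 0² + 3 = 3; 3 ≠ 0 — holds

The relation is satisfied at x = 0.

Answer: Yes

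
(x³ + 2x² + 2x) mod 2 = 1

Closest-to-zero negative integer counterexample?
Testing negative integers from -1 downward:
x = -1: LHS = ((-1)³ + 2·(-1)² + 2·(-1)) mod 2 = (-1) mod 2 = 1; 1 = 1 — holds
x = -2: LHS = ((-2)³ + 2·(-2)² + 2·(-2)) mod 2 = (-4) mod 2 = 0; 0 = 1 — FAILS  ← closest negative counterexample to 0

Answer: x = -2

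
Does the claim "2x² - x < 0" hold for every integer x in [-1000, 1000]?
The claim fails at x = 0:
x = 0: LHS = 2·0² - 0 = 0; 0 < 0 — FAILS

Because a single integer refutes it, the statement is false.

Answer: False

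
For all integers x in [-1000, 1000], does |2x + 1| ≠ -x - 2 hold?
Over all integers in [-1000, 1000], LHS − RHS is always positive; it is smallest at x = -1, where it equals 2:
x = -1: LHS = |2·(-1) + 1| = |-1| = 1, RHS = -(-1) - 2 = -1; 1 ≠ -1 — holds
At the ends of the range:
x = -1000: LHS = |2·(-1000) + 1| = |-1999| = 1999, RHS = -(-1000) - 2 = 998; 1999 ≠ 998 — holds
x = 1000: LHS = |2·1000 + 1| = |2001| = 2001, RHS = -1000 - 2 = -1002; 2001 ≠ -1002 — holds
Hence LHS − RHS is never 0, i.e. the two sides are never equal, so the relation holds for every integer in [-1000, 1000].

No counterexample exists.

Answer: True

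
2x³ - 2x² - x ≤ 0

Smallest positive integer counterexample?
Testing positive integers:
x = 1: LHS = 2·1³ - 2·1² - 1 = -1; -1 ≤ 0 — holds
x = 2: LHS = 2·2³ - 2·2² - 2 = 6; 6 ≤ 0 — FAILS  ← smallest positive counterexample

Answer: x = 2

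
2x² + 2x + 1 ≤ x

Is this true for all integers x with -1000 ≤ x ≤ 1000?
The claim fails at x = 0:
x = 0: LHS = 2·0² + 2·0 + 1 = 1; 1 ≤ 0 — FAILS

Because a single integer refutes it, the statement is false.

Answer: False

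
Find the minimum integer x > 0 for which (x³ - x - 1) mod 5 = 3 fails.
Testing positive integers:
x = 1: LHS = (1³ - 1 - 1) mod 5 = (-1) mod 5 = 4; 4 = 3 — FAILS  ← smallest positive counterexample

Answer: x = 1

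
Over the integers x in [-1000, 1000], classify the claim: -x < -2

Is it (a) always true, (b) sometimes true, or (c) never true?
Holds at x = 3: -3 < -2 — holds
Fails at x = 0: LHS = -0 = 0; 0 < -2 — FAILS
It is satisfied by some integers in the range but not all.

Answer: Sometimes true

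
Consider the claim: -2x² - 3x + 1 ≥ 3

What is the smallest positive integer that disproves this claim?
Testing positive integers:
x = 1: LHS = -2·1² - 3·1 + 1 = -4; -4 ≥ 3 — FAILS  ← smallest positive counterexample

Answer: x = 1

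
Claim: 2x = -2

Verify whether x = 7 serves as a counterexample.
Substitute x = 7 into the relation:
x = 7: LHS = 2·7 = 14; 14 = -2 — FAILS

Since the claim fails at x = 7, this value is a counterexample.

Answer: Yes, x = 7 is a counterexample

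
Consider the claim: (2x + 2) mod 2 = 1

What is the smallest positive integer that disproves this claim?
Testing positive integers:
x = 1: LHS = (2·1 + 2) mod 2 = 4 mod 2 = 0; 0 = 1 — FAILS  ← smallest positive counterexample

Answer: x = 1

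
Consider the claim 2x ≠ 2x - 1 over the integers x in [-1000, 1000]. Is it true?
Over all integers in [-1000, 1000], LHS − RHS is always positive; it is smallest at x = 0, where it equals 1:
x = 0: LHS = 2·0 = 0, RHS = 2·0 - 1 = -1; 0 ≠ -1 — holds
At the ends of the range:
x = -1000: LHS = 2·(-1000) = -2000, RHS = 2·(-1000) - 1 = -2001; -2000 ≠ -2001 — holds
x = 1000: LHS = 2·1000 = 2000, RHS = 2·1000 - 1 = 1999; 2000 ≠ 1999 — holds
Hence LHS − RHS is never 0, i.e. the two sides are never equal, so the relation holds for every integer in [-1000, 1000].

No counterexample exists.

Answer: True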